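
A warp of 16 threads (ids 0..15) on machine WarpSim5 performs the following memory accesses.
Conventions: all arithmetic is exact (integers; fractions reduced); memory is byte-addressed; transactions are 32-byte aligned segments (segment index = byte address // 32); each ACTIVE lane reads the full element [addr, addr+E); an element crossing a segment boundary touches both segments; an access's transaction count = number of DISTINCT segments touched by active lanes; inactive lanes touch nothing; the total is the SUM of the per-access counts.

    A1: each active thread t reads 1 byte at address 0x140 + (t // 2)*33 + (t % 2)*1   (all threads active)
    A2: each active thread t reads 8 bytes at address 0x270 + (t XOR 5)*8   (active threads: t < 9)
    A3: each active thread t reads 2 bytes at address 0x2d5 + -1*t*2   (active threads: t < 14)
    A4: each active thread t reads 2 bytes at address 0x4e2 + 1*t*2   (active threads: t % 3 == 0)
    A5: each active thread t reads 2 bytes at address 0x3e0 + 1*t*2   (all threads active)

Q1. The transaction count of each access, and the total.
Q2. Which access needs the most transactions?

A1: 8 transactions
A2: 4 transactions
A3: 2 transactions
A4: 2 transactions
A5: 1 transaction

Answer: 8,4,2,2,1; total 17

Answer: A1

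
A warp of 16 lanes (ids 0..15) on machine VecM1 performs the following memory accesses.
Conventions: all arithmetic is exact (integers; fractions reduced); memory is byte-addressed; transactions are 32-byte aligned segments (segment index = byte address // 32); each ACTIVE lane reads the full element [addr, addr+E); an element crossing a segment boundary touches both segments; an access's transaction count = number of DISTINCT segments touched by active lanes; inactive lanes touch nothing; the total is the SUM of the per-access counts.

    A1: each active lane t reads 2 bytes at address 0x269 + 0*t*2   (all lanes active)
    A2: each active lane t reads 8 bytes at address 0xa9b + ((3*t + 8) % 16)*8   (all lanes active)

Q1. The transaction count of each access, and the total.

A1: 1 transaction
A2: 5 transactions

Answer: 1,5; total 6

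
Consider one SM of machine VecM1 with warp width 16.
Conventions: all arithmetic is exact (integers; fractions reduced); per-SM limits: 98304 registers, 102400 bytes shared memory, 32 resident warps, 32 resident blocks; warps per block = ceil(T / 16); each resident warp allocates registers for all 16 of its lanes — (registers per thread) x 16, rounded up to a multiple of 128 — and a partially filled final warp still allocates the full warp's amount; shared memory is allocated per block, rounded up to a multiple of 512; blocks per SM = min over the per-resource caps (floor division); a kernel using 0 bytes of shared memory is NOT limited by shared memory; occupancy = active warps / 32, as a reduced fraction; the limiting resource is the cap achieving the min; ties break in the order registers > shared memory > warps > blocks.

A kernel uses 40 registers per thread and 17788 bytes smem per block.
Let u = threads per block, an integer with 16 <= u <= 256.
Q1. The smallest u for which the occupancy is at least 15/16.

Answer: u = 81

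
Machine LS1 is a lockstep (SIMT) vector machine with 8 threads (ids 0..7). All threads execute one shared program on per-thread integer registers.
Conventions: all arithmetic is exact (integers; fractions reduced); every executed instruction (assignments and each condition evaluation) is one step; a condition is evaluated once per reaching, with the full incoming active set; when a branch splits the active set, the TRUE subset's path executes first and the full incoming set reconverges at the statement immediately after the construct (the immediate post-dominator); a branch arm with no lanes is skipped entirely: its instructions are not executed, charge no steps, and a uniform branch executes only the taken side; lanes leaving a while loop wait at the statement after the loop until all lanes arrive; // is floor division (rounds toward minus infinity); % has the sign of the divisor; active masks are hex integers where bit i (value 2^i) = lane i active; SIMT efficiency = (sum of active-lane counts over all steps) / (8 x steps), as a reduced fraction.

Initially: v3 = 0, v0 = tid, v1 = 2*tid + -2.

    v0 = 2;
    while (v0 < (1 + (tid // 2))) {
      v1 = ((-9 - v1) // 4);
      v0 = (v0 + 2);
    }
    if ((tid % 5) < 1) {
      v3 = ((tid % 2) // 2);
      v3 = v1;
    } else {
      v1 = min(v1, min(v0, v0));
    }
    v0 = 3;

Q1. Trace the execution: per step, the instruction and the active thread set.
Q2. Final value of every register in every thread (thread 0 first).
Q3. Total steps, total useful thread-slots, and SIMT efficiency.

step 0: v0 <- 2                      0xff
step 1: eval (v0 < (1 + (tid // 2))) 0xff
step 2: v1 <- ((-9 - v1) // 4)       0xf0
step 3: v0 <- (v0 + 2)               0xf0
step 4: eval (v0 < (1 + (tid // 2))) 0xf0
step 5: eval ((tid % 5) < 1)         0xff
step 6: v3 <- ((tid % 2) // 2)       0x21
step 7: v3 <- v1                     0x21
step 8: v1 <- min(v1, min(v0, v0))   0xde
step 9: v0 <- 3                      0xff

Answer: 10 steps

v3: -2,0,0,0,0,-5,0,0
v0: 3,3,3,3,3,3,3,3
v1: -2,0,2,2,-4,-5,-5,-6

steps = 10; useful = 54; efficiency = 54/80 = 27/40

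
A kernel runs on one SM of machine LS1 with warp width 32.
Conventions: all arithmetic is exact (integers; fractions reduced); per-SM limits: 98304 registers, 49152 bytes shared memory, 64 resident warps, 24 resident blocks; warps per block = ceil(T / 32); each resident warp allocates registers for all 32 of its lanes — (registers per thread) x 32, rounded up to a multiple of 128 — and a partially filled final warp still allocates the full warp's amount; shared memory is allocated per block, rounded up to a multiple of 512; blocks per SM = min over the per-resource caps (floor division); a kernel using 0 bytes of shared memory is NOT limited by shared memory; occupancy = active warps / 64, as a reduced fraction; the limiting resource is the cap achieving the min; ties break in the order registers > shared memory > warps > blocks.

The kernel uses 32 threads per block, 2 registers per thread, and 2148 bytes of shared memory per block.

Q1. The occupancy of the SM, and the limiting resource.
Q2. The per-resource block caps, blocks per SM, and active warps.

Answer: occupancy 19/64, limited by shared memory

registers: 768 blocks
shared memory: 19 blocks
warps: 64 blocks
blocks: 24 blocks

Answer: 19 blocks, 19 active warps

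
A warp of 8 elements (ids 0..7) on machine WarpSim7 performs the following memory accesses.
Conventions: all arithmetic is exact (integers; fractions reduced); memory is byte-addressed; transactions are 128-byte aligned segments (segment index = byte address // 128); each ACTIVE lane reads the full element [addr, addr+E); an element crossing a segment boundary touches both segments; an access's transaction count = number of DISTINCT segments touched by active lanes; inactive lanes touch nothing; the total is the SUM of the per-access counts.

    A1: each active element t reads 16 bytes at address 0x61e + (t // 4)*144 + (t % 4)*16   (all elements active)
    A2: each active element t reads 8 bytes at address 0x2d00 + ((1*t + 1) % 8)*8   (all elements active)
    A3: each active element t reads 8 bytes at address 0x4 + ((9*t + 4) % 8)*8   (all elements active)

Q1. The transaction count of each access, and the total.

A1: 2 transactions
A2: 1 transaction
A3: 1 transaction

Answer: 2,1,1; total 4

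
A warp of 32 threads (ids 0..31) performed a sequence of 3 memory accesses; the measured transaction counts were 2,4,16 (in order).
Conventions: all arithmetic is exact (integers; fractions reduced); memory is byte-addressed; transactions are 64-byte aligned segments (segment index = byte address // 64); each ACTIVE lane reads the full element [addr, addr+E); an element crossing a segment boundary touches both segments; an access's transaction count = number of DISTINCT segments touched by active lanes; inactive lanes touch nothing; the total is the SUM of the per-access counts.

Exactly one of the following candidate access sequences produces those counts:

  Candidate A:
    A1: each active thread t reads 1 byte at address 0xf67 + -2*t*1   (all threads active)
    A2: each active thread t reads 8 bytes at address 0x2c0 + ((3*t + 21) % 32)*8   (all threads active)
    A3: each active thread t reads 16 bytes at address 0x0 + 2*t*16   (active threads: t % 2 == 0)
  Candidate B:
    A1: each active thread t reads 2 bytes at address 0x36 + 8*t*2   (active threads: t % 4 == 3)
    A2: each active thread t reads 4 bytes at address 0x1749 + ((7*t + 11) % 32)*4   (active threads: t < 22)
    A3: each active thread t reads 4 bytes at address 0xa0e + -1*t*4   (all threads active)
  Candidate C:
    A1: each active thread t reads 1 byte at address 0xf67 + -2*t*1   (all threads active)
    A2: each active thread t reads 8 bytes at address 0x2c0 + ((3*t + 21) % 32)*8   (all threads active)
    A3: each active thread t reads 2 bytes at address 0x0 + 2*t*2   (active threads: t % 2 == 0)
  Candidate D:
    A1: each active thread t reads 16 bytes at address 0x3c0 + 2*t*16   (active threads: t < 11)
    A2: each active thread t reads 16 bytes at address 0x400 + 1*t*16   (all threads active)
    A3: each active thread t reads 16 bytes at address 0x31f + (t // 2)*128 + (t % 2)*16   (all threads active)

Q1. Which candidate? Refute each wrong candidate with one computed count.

B: A1 gives 8 transactions, not 2
C: A3 gives 2 transactions, not 16
D: A1 gives 6 transactions, not 2
A: all counts match (2,4,16)

Answer: A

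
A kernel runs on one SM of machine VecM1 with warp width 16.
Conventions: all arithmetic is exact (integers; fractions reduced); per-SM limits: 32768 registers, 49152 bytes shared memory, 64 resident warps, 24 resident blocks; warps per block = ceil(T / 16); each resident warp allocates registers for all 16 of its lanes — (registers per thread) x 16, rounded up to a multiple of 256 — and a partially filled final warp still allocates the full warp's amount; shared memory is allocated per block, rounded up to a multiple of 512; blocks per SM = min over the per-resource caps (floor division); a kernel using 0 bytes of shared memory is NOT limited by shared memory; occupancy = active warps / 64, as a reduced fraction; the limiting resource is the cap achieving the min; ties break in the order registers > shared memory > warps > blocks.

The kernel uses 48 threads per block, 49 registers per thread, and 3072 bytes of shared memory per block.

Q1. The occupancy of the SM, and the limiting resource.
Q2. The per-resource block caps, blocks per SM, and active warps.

Answer: occupancy 15/32, limited by registers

registers: 10 blocks
shared memory: 16 blocks
warps: 21 blocks
blocks: 24 blocks

Answer: 10 blocks, 30 active warps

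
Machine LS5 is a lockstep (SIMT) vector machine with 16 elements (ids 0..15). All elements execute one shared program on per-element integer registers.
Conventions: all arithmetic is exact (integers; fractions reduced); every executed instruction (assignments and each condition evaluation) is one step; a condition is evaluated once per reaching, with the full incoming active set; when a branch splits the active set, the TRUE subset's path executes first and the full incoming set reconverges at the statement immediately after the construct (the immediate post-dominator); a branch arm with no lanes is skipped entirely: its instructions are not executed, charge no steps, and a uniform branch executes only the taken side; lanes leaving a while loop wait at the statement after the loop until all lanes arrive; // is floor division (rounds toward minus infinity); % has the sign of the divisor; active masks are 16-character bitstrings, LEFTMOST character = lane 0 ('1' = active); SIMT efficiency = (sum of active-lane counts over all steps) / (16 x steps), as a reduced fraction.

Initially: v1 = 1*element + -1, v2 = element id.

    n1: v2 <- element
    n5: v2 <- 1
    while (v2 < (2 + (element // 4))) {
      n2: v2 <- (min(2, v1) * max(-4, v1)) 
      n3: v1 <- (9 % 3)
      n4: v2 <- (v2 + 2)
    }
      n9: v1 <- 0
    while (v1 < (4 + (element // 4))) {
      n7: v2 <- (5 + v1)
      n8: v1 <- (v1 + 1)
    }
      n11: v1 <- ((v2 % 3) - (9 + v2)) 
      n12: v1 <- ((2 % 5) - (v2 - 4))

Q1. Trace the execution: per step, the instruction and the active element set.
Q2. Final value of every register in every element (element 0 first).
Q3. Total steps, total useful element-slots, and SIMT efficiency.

step 0: v2 <- element                1111111111111111
step 1: v2 <- 1                      1111111111111111
step 2: eval (v2 < (2 + (element // 4))) 1111111111111111
step 3: v2 <- (min(2, v1) * max(-4, v1)) 1111111111111111
step 4: v1 <- (9 % 3)                1111111111111111
step 5: v2 <- (v2 + 2)               1111111111111111
step 6: eval (v2 < (2 + (element // 4))) 1111111111111111
step 7: v1 <- 0                      1111111111111111
step 8: eval (v1 < (4 + (element // 4))) 1111111111111111
step 9: v2 <- (5 + v1)               1111111111111111
step 10: v1 <- (v1 + 1)               1111111111111111
step 11: eval (v1 < (4 + (element // 4))) 1111111111111111
step 12: v2 <- (5 + v1)               1111111111111111
step 13: v1 <- (v1 + 1)               1111111111111111
step 14: eval (v1 < (4 + (element // 4))) 1111111111111111
step 15: v2 <- (5 + v1)               1111111111111111
step 16: v1 <- (v1 + 1)               1111111111111111
step 17: eval (v1 < (4 + (element // 4))) 1111111111111111
step 18: v2 <- (5 + v1)               1111111111111111
step 19: v1 <- (v1 + 1)               1111111111111111
step 20: eval (v1 < (4 + (element // 4))) 1111111111111111
step 21: v2 <- (5 + v1)               0000111111111111
step 22: v1 <- (v1 + 1)               0000111111111111
step 23: eval (v1 < (4 + (element // 4))) 0000111111111111
step 24: v2 <- (5 + v1)               0000000011111111
step 25: v1 <- (v1 + 1)               0000000011111111
step 26: eval (v1 < (4 + (element // 4))) 0000000011111111
step 27: v2 <- (5 + v1)               0000000000001111
step 28: v1 <- (v1 + 1)               0000000000001111
step 29: eval (v1 < (4 + (element // 4))) 0000000000001111
step 30: v1 <- ((v2 % 3) - (9 + v2))  1111111111111111
step 31: v1 <- ((2 % 5) - (v2 - 4))   1111111111111111

Answer: 32 steps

v1: -2,-2,-2,-2,-3,-3,-3,-3,-4,-4,-4,-4,-5,-5,-5,-5
v2: 8,8,8,8,9,9,9,9,10,10,10,10,11,11,11,11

steps = 32; useful = 440; efficiency = 440/512 = 55/64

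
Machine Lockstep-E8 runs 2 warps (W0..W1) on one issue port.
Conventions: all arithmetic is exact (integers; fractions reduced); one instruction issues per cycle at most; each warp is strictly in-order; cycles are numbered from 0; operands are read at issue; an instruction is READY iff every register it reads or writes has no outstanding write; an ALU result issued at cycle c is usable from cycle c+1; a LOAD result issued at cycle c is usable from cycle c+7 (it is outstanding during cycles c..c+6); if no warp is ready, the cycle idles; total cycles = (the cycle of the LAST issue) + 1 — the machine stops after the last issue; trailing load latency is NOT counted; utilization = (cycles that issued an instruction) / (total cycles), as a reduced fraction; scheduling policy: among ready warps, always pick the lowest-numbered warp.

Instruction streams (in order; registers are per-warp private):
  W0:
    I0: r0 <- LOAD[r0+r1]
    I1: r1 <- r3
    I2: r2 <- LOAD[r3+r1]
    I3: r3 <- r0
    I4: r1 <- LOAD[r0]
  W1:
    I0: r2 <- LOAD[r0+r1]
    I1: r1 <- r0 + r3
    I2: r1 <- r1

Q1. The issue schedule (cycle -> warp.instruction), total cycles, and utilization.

cycle 0: W0.I0
cycle 1: W0.I1
cycle 2: W0.I2
cycle 3: W1.I0
cycle 4: W1.I1
cycle 5: W1.I2
cycle 6: idle
cycle 7: W0.I3
cycle 8: W0.I4

Answer: 9 cycles, utilization 8/9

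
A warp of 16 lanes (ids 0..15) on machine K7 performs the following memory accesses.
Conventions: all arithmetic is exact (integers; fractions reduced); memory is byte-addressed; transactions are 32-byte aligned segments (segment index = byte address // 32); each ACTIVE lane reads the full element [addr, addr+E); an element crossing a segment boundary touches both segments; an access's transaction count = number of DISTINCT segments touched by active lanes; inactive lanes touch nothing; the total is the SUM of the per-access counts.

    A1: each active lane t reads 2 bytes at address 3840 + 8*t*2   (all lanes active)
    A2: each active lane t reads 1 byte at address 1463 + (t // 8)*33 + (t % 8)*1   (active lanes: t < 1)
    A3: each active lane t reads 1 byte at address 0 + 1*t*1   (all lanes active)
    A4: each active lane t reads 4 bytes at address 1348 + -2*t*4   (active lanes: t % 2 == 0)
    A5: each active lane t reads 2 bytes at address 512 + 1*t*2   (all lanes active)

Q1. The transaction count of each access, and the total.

A1: 8 transactions
A2: 1 transaction
A3: 1 transaction
A4: 5 transactions
A5: 1 transaction

Answer: 8,1,1,5,1; total 16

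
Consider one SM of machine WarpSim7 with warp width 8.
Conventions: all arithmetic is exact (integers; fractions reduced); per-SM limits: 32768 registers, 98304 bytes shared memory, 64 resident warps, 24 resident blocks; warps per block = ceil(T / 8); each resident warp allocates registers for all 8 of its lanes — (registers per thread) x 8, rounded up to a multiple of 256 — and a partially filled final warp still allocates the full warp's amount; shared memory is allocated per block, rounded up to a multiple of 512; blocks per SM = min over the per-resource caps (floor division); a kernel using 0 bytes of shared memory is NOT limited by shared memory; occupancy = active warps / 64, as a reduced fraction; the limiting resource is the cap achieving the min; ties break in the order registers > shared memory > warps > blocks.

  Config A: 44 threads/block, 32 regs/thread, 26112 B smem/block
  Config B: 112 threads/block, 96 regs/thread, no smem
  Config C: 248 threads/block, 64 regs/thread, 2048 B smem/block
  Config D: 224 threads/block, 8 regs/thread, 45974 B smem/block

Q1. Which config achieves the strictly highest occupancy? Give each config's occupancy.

occupancies: A 9/32, B 21/32, C 31/32, D 7/8

Answer: C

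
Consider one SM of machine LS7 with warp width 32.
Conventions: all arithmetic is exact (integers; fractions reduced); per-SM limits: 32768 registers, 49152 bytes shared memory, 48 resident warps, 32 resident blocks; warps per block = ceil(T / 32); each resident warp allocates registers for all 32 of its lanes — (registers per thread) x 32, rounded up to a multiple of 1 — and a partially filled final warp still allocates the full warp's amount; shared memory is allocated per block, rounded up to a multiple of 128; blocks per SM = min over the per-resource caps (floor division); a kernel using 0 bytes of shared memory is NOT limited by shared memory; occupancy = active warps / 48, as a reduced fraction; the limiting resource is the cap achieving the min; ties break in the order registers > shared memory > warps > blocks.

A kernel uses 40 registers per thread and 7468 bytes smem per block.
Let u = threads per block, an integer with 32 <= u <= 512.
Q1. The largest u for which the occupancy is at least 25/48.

Answer: u = 160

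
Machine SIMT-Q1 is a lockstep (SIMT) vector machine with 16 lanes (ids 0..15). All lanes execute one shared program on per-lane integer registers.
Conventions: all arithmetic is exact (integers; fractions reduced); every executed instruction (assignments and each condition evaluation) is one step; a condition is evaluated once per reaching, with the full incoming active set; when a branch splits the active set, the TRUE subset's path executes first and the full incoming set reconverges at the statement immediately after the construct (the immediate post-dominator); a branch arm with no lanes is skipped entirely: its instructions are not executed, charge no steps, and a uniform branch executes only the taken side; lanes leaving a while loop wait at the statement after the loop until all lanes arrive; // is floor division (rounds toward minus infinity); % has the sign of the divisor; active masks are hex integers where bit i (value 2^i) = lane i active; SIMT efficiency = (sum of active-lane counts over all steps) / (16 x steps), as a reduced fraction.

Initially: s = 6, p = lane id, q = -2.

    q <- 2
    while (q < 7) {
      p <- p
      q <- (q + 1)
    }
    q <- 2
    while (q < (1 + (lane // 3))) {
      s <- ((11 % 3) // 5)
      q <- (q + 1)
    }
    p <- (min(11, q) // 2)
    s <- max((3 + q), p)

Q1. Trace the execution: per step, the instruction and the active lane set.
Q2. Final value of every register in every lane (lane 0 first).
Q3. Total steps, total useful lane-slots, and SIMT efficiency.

step 0: q <- 2                       0xffff
step 1: eval (q < 7)                 0xffff
step 2: p <- p                       0xffff
step 3: q <- (q + 1)                 0xffff
step 4: eval (q < 7)                 0xffff
step 5: p <- p                       0xffff
step 6: q <- (q + 1)                 0xffff
step 7: eval (q < 7)                 0xffff
step 8: p <- p                       0xffff
step 9: q <- (q + 1)                 0xffff
step 10: eval (q < 7)                 0xffff
step 11: p <- p                       0xffff
step 12: q <- (q + 1)                 0xffff
step 13: eval (q < 7)                 0xffff
step 14: p <- p                       0xffff
step 15: q <- (q + 1)                 0xffff
step 16: eval (q < 7)                 0xffff
step 17: q <- 2                       0xffff
step 18: eval (q < (1 + (lane // 3))) 0xffff
step 19: s <- ((11 % 3) // 5)         0xffc0
step 20: q <- (q + 1)                 0xffc0
step 21: eval (q < (1 + (lane // 3))) 0xffc0
step 22: s <- ((11 % 3) // 5)         0xfe00
step 23: q <- (q + 1)                 0xfe00
step 24: eval (q < (1 + (lane // 3))) 0xfe00
step 25: s <- ((11 % 3) // 5)         0xf000
step 26: q <- (q + 1)                 0xf000
step 27: eval (q < (1 + (lane // 3))) 0xf000
step 28: s <- ((11 % 3) // 5)         0x8000
step 29: q <- (q + 1)                 0x8000
step 30: eval (q < (1 + (lane // 3))) 0x8000
step 31: p <- (min(11, q) // 2)       0xffff
step 32: s <- max((3 + q), p)         0xffff

Answer: 33 steps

s: 5,5,5,5,5,5,6,6,6,7,7,7,8,8,8,9
p: 1,1,1,1,1,1,1,1,1,2,2,2,2,2,2,3
q: 2,2,2,2,2,2,3,3,3,4,4,4,5,5,5,6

steps = 33; useful = 402; efficiency = 402/528 = 67/88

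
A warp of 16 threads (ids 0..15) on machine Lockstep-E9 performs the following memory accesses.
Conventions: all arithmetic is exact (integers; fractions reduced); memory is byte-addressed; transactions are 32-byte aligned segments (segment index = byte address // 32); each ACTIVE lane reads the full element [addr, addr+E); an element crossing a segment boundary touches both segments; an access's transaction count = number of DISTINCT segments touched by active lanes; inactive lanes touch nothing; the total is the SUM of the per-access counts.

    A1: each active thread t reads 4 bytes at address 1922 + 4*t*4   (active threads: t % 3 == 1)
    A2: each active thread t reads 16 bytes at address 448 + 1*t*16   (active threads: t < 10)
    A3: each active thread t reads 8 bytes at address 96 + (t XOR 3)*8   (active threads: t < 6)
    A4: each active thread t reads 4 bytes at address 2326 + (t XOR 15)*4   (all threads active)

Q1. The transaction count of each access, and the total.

A1: 5 transactions
A2: 5 transactions
A3: 2 transactions
A4: 3 transactions

Answer: 5,5,2,3; total 15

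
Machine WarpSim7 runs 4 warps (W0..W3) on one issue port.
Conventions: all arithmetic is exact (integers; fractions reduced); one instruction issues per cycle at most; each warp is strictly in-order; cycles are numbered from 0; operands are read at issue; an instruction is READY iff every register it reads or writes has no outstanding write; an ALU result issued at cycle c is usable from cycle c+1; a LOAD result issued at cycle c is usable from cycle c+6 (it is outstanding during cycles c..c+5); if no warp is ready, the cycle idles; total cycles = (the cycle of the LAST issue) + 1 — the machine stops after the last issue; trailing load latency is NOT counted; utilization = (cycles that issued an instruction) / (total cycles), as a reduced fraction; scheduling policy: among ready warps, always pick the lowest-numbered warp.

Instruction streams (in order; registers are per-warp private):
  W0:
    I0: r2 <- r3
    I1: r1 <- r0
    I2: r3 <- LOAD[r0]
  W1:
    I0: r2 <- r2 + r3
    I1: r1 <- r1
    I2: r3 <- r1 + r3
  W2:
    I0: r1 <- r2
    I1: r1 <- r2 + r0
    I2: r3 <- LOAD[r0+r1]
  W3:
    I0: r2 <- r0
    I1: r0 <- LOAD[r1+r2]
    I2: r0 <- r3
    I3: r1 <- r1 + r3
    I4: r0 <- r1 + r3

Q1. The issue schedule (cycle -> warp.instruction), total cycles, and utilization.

cycle 0: W0.I0
cycle 1: W0.I1
cycle 2: W0.I2
cycle 3: W1.I0
cycle 4: W1.I1
cycle 5: W1.I2
cycle 6: W2.I0
cycle 7: W2.I1
cycle 8: W2.I2
cycle 9: W3.I0
cycle 10: W3.I1
cycle 11: idle
cycle 12: idle
cycle 13: idle
cycle 14: idle
cycle 15: idle
cycle 16: W3.I2
cycle 17: W3.I3
cycle 18: W3.I4

Answer: 19 cycles, utilization 14/19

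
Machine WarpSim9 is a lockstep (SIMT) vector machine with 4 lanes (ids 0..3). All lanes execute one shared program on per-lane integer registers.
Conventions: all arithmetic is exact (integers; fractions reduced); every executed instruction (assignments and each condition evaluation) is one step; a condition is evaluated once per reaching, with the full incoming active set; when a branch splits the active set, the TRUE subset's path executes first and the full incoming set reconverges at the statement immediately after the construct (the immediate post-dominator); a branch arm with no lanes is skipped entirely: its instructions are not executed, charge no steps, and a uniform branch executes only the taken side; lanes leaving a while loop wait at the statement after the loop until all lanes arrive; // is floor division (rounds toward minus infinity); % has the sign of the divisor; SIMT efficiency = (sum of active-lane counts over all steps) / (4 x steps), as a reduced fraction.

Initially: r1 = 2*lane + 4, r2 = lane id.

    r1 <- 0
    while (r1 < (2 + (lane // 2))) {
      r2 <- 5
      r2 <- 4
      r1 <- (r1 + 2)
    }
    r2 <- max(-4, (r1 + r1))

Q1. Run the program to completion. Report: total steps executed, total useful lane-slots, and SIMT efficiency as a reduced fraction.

Answer: 11 steps, 36 useful, 9/11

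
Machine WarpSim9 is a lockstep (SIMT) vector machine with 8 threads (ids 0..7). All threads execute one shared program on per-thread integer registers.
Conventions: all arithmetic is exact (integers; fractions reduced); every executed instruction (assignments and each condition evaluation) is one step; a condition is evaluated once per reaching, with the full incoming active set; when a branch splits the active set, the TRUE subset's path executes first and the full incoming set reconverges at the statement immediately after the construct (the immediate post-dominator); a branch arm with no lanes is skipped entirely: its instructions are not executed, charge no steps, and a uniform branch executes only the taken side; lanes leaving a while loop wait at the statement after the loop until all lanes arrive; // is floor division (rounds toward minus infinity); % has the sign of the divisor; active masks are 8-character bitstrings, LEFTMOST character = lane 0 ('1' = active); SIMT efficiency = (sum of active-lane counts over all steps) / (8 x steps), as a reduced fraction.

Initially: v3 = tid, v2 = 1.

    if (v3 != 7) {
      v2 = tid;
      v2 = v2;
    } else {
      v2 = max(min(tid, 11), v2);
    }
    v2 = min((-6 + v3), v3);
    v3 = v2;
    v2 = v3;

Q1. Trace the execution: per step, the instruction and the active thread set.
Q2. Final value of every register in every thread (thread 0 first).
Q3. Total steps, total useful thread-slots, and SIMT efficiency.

step 0: eval (v3 != 7)               11111111
step 1: v2 <- tid                    11111110
step 2: v2 <- v2                     11111110
step 3: v2 <- max(min(tid, 11), v2)  00000001
step 4: v2 <- min((-6 + v3), v3)     11111111
step 5: v3 <- v2                     11111111
step 6: v2 <- v3                     11111111

Answer: 7 steps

v3: -6,-5,-4,-3,-2,-1,0,1
v2: -6,-5,-4,-3,-2,-1,0,1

steps = 7; useful = 47; efficiency = 47/56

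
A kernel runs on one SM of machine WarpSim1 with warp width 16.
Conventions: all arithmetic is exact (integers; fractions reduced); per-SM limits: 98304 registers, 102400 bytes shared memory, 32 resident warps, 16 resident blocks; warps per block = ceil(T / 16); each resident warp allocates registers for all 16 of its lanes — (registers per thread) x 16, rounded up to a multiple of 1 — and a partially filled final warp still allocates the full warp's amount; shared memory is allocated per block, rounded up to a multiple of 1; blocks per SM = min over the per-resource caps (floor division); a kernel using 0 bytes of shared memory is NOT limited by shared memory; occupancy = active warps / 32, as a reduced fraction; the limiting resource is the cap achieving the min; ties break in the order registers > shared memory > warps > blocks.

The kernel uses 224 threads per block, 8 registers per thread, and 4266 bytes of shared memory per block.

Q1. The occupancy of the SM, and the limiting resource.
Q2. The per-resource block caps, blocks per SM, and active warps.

Answer: occupancy 7/8, limited by warps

registers: 54 blocks
shared memory: 24 blocks
warps: 2 blocks
blocks: 16 blocks

Answer: 2 blocks, 28 active warps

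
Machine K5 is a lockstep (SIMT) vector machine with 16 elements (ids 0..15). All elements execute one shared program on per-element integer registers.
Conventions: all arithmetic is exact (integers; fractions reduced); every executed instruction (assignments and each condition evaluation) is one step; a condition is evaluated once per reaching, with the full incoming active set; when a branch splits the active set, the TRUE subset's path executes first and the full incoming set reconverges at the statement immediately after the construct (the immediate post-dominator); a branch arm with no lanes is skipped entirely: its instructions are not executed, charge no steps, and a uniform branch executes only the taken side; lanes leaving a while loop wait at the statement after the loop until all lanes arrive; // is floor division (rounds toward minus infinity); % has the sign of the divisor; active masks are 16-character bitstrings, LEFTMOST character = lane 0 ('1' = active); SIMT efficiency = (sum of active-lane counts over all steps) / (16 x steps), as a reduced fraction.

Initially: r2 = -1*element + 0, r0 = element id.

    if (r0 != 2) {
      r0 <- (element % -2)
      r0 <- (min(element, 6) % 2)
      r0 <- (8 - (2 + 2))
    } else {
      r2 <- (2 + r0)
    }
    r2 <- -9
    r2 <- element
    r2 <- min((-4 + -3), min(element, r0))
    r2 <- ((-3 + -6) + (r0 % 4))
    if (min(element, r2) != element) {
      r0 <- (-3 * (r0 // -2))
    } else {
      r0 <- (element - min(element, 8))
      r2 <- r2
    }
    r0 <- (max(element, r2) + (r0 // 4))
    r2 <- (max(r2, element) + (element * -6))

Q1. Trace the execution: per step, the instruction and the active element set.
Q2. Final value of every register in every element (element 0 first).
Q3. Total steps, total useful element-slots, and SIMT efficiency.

step 0: eval (r0 != 2)               1111111111111111
step 1: r0 <- (element % -2)         1101111111111111
step 2: r0 <- (min(element, 6) % 2)  1101111111111111
step 3: r0 <- (8 - (2 + 2))          1101111111111111
step 4: r2 <- (2 + r0)               0010000000000000
step 5: r2 <- -9                     1111111111111111
step 6: r2 <- element                1111111111111111
step 7: r2 <- min((-4 + -3), min(element, r0)) 1111111111111111
step 8: r2 <- ((-3 + -6) + (r0 % 4)) 1111111111111111
step 9: eval (min(element, r2) != element) 1111111111111111
step 10: r0 <- (-3 * (r0 // -2))      1111111111111111
step 11: r0 <- (max(element, r2) + (r0 // 4)) 1111111111111111
step 12: r2 <- (max(r2, element) + (element * -6)) 1111111111111111

Answer: 13 steps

r2: 0,-5,-10,-15,-20,-25,-30,-35,-40,-45,-50,-55,-60,-65,-70,-75
r0: 1,2,2,4,5,6,7,8,9,10,11,12,13,14,15,16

steps = 13; useful = 190; efficiency = 190/208 = 95/104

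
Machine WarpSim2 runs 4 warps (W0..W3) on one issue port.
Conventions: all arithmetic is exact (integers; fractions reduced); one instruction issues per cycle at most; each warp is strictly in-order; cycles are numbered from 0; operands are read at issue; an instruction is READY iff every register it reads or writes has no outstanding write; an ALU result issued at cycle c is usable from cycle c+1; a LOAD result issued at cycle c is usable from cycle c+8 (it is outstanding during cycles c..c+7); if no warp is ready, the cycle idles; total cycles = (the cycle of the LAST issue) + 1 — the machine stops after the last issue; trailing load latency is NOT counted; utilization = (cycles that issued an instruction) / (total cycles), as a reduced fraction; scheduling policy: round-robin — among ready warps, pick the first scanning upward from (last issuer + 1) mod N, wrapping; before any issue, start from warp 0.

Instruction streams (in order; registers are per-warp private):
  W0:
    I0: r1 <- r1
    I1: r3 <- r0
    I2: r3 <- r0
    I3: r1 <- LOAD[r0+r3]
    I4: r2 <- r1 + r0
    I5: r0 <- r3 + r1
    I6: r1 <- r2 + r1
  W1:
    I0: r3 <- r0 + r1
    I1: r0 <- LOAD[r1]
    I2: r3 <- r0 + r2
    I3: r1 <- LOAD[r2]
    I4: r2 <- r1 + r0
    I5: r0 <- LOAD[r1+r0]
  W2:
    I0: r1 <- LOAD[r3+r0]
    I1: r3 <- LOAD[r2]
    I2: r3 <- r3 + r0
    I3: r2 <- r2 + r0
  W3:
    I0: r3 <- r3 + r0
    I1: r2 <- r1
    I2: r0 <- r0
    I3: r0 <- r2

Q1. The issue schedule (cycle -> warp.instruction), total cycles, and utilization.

cycle 0: W0.I0
cycle 1: W1.I0
cycle 2: W2.I0
cycle 3: W3.I0
cycle 4: W0.I1
cycle 5: W1.I1
cycle 6: W2.I1
cycle 7: W3.I1
cycle 8: W0.I2
cycle 9: W3.I2
cycle 10: W0.I3
cycle 11: W3.I3
cycle 12: idle
cycle 13: W1.I2
cycle 14: W2.I2
cycle 15: W1.I3
cycle 16: W2.I3
cycle 17: idle
cycle 18: W0.I4
cycle 19: W0.I5
cycle 20: W0.I6
cycle 21: idle
cycle 22: idle
cycle 23: W1.I4
cycle 24: W1.I5

Answer: 25 cycles, utilization 21/25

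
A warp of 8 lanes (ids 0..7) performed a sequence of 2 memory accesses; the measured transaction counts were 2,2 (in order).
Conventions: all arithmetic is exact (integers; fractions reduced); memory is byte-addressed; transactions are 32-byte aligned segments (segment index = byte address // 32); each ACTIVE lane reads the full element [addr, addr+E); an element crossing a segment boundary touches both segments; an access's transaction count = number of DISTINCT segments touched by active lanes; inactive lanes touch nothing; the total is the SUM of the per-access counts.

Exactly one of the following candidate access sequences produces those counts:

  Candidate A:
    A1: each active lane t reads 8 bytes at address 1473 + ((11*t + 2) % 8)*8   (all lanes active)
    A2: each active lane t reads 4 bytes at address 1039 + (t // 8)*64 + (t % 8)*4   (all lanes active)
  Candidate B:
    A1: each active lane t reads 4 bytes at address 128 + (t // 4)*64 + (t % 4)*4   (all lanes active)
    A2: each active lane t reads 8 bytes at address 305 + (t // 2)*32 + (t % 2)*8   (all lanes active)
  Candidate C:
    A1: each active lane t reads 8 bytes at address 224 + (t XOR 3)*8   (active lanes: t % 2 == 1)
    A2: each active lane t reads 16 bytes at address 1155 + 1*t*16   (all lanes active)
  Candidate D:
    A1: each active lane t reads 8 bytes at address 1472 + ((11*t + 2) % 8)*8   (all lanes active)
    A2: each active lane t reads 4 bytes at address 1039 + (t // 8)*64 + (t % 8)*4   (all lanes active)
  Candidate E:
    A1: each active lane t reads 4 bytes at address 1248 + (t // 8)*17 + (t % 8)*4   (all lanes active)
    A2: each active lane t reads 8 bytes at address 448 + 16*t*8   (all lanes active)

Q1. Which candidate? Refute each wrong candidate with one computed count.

A: A1 gives 3 transactions, not 2
B: A2 gives 5 transactions, not 2
C: A2 gives 5 transactions, not 2
E: A1 gives 1 transaction, not 2
D: all counts match (2,2)

Answer: D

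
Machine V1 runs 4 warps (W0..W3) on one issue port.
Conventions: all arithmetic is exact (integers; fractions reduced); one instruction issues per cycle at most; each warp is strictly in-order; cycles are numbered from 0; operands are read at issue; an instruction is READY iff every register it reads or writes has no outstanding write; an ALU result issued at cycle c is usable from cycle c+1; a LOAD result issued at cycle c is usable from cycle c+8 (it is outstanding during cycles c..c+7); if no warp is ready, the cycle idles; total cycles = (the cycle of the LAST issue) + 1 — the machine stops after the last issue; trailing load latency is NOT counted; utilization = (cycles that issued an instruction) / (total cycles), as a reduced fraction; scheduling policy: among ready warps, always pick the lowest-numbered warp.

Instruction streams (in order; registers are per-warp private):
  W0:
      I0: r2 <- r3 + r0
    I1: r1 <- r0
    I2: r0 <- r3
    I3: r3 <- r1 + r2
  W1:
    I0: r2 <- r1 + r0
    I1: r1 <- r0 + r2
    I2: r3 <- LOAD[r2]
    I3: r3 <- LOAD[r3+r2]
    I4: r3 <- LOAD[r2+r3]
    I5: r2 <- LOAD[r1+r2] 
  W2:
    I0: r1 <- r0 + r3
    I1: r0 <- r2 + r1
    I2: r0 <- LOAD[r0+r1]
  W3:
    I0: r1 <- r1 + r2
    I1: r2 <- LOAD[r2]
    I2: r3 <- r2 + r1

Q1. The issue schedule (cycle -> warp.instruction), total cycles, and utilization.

cycle 0: W0.I0
cycle 1: W0.I1
cycle 2: W0.I2
cycle 3: W0.I3
cycle 4: W1.I0
cycle 5: W1.I1
cycle 6: W1.I2
cycle 7: W2.I0
cycle 8: W2.I1
cycle 9: W2.I2
cycle 10: W3.I0
cycle 11: W3.I1
cycle 12: idle
cycle 13: idle
cycle 14: W1.I3
cycle 15: idle
cycle 16: idle
cycle 17: idle
cycle 18: idle
cycle 19: W3.I2
cycle 20: idle
cycle 21: idle
cycle 22: W1.I4
cycle 23: W1.I5

Answer: 24 cycles, utilization 2/3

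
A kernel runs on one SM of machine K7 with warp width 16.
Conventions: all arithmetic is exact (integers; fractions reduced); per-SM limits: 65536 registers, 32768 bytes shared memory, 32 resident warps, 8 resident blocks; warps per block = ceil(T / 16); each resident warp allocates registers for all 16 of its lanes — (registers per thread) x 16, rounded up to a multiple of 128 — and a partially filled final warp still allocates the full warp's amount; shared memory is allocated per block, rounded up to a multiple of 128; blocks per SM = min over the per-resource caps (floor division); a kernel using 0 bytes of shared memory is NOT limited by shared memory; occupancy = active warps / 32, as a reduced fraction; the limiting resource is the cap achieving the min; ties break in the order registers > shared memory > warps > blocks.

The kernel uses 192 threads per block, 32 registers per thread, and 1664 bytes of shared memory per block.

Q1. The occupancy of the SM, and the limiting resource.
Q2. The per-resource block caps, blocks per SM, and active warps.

Answer: occupancy 3/4, limited by warps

registers: 10 blocks
shared memory: 19 blocks
warps: 2 blocks
blocks: 8 blocks

Answer: 2 blocks, 24 active warps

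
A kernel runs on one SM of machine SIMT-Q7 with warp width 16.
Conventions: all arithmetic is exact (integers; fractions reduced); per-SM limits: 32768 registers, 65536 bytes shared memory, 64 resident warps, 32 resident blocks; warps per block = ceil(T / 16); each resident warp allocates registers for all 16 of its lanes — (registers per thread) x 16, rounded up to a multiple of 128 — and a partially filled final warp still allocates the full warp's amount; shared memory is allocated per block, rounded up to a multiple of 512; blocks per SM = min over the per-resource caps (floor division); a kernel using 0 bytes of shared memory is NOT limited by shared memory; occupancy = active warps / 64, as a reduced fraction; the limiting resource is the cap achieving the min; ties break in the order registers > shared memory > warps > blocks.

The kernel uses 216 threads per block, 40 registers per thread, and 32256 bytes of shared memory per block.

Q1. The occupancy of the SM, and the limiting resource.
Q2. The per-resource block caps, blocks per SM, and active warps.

Answer: occupancy 7/16, limited by shared memory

registers: 3 blocks
shared memory: 2 blocks
warps: 4 blocks
blocks: 32 blocks

Answer: 2 blocks, 28 active warps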